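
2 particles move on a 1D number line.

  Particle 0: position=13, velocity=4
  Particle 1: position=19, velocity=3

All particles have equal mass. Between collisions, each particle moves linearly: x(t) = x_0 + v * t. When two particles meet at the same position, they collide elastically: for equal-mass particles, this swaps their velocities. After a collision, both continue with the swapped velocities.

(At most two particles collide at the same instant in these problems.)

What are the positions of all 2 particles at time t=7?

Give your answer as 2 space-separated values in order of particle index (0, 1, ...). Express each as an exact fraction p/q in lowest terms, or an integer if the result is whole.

Collision at t=6: particles 0 and 1 swap velocities; positions: p0=37 p1=37; velocities now: v0=3 v1=4
Advance to t=7 (no further collisions before then); velocities: v0=3 v1=4; positions = 40 41

Answer: 40 41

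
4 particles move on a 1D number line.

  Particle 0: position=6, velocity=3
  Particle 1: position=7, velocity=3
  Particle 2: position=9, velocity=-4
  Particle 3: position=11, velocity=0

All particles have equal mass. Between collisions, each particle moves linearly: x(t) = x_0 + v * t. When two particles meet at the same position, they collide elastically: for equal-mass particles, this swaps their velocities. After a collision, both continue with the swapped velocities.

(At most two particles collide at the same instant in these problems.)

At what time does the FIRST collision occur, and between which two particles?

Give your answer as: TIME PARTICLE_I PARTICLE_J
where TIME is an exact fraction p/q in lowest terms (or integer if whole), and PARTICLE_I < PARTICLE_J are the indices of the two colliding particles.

Answer: 2/7 1 2

Derivation:
Pair (0,1): pos 6,7 vel 3,3 -> not approaching (rel speed 0 <= 0)
Pair (1,2): pos 7,9 vel 3,-4 -> gap=2, closing at 7/unit, collide at t=2/7
Pair (2,3): pos 9,11 vel -4,0 -> not approaching (rel speed -4 <= 0)
Earliest collision: t=2/7 between 1 and 2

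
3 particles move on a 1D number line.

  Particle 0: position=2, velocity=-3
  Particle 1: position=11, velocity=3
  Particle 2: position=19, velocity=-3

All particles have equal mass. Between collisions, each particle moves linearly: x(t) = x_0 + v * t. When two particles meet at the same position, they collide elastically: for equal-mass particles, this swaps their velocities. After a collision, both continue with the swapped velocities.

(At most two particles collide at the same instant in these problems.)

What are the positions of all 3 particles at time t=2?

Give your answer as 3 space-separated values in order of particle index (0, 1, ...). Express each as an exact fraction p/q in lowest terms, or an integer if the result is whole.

Collision at t=4/3: particles 1 and 2 swap velocities; positions: p0=-2 p1=15 p2=15; velocities now: v0=-3 v1=-3 v2=3
Advance to t=2 (no further collisions before then); velocities: v0=-3 v1=-3 v2=3; positions = -4 13 17

Answer: -4 13 17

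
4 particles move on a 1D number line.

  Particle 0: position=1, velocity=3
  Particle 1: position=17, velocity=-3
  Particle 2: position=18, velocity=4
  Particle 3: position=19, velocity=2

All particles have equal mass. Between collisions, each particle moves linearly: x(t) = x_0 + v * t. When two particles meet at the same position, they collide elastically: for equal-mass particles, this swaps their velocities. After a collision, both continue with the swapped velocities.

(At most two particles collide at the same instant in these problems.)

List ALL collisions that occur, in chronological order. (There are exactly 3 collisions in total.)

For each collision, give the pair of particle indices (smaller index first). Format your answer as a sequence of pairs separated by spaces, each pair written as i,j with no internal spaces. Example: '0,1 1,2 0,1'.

Answer: 2,3 0,1 1,2

Derivation:
Collision at t=1/2: particles 2 and 3 swap velocities; positions: p0=5/2 p1=31/2 p2=20 p3=20; velocities now: v0=3 v1=-3 v2=2 v3=4
Collision at t=8/3: particles 0 and 1 swap velocities; positions: p0=9 p1=9 p2=73/3 p3=86/3; velocities now: v0=-3 v1=3 v2=2 v3=4
Collision at t=18: particles 1 and 2 swap velocities; positions: p0=-37 p1=55 p2=55 p3=90; velocities now: v0=-3 v1=2 v2=3 v3=4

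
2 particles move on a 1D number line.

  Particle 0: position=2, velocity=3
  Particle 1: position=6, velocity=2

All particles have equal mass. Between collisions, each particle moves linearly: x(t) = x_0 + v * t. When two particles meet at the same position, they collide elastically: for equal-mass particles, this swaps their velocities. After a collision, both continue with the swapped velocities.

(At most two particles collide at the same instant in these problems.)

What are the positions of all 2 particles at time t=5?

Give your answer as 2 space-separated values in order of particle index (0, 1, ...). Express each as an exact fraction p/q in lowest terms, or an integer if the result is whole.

Answer: 16 17

Derivation:
Collision at t=4: particles 0 and 1 swap velocities; positions: p0=14 p1=14; velocities now: v0=2 v1=3
Advance to t=5 (no further collisions before then); velocities: v0=2 v1=3; positions = 16 17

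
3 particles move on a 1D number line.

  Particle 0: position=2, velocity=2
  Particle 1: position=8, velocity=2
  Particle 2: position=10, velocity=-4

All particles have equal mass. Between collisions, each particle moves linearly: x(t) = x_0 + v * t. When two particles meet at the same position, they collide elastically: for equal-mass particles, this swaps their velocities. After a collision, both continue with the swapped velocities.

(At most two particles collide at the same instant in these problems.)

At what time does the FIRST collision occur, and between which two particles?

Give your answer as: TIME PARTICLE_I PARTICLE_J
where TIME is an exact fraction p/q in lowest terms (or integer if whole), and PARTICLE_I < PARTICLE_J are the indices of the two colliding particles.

Pair (0,1): pos 2,8 vel 2,2 -> not approaching (rel speed 0 <= 0)
Pair (1,2): pos 8,10 vel 2,-4 -> gap=2, closing at 6/unit, collide at t=1/3
Earliest collision: t=1/3 between 1 and 2

Answer: 1/3 1 2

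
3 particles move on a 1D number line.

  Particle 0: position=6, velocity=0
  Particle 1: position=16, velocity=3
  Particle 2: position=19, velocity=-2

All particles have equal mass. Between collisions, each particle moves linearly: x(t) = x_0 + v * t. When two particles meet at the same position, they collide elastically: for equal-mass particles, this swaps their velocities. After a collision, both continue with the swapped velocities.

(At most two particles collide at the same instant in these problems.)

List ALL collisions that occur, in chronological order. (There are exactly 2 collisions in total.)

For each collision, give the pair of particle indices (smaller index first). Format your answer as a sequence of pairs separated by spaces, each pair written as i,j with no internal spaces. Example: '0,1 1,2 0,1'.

Answer: 1,2 0,1

Derivation:
Collision at t=3/5: particles 1 and 2 swap velocities; positions: p0=6 p1=89/5 p2=89/5; velocities now: v0=0 v1=-2 v2=3
Collision at t=13/2: particles 0 and 1 swap velocities; positions: p0=6 p1=6 p2=71/2; velocities now: v0=-2 v1=0 v2=3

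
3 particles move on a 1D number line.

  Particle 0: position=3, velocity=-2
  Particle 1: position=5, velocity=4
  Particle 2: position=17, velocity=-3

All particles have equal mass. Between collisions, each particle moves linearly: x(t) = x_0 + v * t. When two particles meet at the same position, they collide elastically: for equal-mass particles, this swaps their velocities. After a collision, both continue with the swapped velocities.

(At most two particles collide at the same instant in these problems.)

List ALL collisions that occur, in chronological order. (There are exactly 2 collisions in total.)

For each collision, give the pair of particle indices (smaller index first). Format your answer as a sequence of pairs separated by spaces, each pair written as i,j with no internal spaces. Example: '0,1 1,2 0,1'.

Collision at t=12/7: particles 1 and 2 swap velocities; positions: p0=-3/7 p1=83/7 p2=83/7; velocities now: v0=-2 v1=-3 v2=4
Collision at t=14: particles 0 and 1 swap velocities; positions: p0=-25 p1=-25 p2=61; velocities now: v0=-3 v1=-2 v2=4

Answer: 1,2 0,1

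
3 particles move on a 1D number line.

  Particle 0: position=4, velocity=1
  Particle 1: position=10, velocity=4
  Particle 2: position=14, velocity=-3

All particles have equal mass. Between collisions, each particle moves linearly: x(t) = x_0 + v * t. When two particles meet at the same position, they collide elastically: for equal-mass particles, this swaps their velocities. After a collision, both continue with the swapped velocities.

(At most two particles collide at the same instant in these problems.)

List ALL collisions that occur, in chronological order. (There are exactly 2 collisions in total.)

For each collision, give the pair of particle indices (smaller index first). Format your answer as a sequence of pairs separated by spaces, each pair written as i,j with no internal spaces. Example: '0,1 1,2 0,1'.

Answer: 1,2 0,1

Derivation:
Collision at t=4/7: particles 1 and 2 swap velocities; positions: p0=32/7 p1=86/7 p2=86/7; velocities now: v0=1 v1=-3 v2=4
Collision at t=5/2: particles 0 and 1 swap velocities; positions: p0=13/2 p1=13/2 p2=20; velocities now: v0=-3 v1=1 v2=4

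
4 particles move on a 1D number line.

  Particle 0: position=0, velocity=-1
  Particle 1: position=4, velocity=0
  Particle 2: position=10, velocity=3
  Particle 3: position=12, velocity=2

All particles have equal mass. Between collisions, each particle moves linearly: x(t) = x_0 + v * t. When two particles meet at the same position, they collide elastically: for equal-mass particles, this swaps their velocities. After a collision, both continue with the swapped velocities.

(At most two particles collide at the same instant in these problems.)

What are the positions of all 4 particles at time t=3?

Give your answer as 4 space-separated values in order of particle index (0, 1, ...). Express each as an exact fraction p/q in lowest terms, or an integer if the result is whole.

Answer: -3 4 18 19

Derivation:
Collision at t=2: particles 2 and 3 swap velocities; positions: p0=-2 p1=4 p2=16 p3=16; velocities now: v0=-1 v1=0 v2=2 v3=3
Advance to t=3 (no further collisions before then); velocities: v0=-1 v1=0 v2=2 v3=3; positions = -3 4 18 19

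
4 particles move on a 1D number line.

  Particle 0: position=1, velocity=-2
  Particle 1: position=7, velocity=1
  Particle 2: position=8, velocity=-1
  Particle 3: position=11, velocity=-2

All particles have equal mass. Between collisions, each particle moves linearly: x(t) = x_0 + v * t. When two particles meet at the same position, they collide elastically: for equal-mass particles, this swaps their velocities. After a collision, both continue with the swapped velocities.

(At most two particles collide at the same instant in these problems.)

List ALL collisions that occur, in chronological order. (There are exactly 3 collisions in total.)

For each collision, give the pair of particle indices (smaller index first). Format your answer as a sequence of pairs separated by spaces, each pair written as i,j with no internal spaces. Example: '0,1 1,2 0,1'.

Answer: 1,2 2,3 1,2

Derivation:
Collision at t=1/2: particles 1 and 2 swap velocities; positions: p0=0 p1=15/2 p2=15/2 p3=10; velocities now: v0=-2 v1=-1 v2=1 v3=-2
Collision at t=4/3: particles 2 and 3 swap velocities; positions: p0=-5/3 p1=20/3 p2=25/3 p3=25/3; velocities now: v0=-2 v1=-1 v2=-2 v3=1
Collision at t=3: particles 1 and 2 swap velocities; positions: p0=-5 p1=5 p2=5 p3=10; velocities now: v0=-2 v1=-2 v2=-1 v3=1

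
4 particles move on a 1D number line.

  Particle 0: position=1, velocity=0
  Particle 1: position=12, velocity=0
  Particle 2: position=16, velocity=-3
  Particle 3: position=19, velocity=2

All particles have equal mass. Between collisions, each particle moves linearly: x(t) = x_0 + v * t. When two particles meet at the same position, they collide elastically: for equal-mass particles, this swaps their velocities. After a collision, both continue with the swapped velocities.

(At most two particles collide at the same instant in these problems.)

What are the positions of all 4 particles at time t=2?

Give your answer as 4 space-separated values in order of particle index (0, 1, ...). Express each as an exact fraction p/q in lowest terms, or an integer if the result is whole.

Answer: 1 10 12 23

Derivation:
Collision at t=4/3: particles 1 and 2 swap velocities; positions: p0=1 p1=12 p2=12 p3=65/3; velocities now: v0=0 v1=-3 v2=0 v3=2
Advance to t=2 (no further collisions before then); velocities: v0=0 v1=-3 v2=0 v3=2; positions = 1 10 12 23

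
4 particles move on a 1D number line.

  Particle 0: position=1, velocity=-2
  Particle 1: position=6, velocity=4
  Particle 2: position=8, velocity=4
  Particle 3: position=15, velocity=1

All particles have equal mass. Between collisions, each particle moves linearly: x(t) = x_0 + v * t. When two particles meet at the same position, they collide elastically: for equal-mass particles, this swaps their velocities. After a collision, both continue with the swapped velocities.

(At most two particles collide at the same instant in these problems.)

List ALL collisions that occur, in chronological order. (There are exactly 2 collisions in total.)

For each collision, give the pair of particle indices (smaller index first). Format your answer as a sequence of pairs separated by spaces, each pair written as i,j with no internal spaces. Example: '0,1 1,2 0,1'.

Collision at t=7/3: particles 2 and 3 swap velocities; positions: p0=-11/3 p1=46/3 p2=52/3 p3=52/3; velocities now: v0=-2 v1=4 v2=1 v3=4
Collision at t=3: particles 1 and 2 swap velocities; positions: p0=-5 p1=18 p2=18 p3=20; velocities now: v0=-2 v1=1 v2=4 v3=4

Answer: 2,3 1,2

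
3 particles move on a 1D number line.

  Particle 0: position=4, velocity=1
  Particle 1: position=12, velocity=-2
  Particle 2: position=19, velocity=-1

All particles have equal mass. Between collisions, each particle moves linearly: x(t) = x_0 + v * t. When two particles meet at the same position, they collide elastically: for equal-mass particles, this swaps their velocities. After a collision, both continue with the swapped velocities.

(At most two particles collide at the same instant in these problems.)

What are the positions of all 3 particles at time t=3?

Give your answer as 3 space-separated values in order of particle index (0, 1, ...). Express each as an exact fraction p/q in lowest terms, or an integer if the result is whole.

Answer: 6 7 16

Derivation:
Collision at t=8/3: particles 0 and 1 swap velocities; positions: p0=20/3 p1=20/3 p2=49/3; velocities now: v0=-2 v1=1 v2=-1
Advance to t=3 (no further collisions before then); velocities: v0=-2 v1=1 v2=-1; positions = 6 7 16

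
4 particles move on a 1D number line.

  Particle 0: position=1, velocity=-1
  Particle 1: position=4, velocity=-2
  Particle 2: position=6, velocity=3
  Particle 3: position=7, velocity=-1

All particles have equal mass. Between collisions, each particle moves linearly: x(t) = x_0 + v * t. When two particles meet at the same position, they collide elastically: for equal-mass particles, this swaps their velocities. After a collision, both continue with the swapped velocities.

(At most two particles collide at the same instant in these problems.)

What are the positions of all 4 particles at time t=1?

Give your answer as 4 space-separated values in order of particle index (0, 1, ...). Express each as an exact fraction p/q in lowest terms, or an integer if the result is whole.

Collision at t=1/4: particles 2 and 3 swap velocities; positions: p0=3/4 p1=7/2 p2=27/4 p3=27/4; velocities now: v0=-1 v1=-2 v2=-1 v3=3
Advance to t=1 (no further collisions before then); velocities: v0=-1 v1=-2 v2=-1 v3=3; positions = 0 2 6 9

Answer: 0 2 6 9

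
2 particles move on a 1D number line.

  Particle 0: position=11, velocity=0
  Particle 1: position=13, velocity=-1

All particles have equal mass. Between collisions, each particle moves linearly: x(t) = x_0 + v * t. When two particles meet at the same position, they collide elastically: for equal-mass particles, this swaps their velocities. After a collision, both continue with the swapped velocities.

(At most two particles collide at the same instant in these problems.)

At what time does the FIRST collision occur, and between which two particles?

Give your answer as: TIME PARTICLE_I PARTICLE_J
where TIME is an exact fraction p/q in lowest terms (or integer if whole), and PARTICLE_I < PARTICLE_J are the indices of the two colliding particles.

Answer: 2 0 1

Derivation:
Pair (0,1): pos 11,13 vel 0,-1 -> gap=2, closing at 1/unit, collide at t=2
Earliest collision: t=2 between 0 and 1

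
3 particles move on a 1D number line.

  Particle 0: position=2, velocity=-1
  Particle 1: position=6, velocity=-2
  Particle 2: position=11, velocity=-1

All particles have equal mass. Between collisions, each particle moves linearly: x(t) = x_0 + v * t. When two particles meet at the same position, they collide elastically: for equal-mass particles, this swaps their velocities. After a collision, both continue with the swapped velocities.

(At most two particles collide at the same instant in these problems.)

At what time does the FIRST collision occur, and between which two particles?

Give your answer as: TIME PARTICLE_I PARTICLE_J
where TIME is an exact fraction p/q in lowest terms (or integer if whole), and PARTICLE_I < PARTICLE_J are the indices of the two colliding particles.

Pair (0,1): pos 2,6 vel -1,-2 -> gap=4, closing at 1/unit, collide at t=4
Pair (1,2): pos 6,11 vel -2,-1 -> not approaching (rel speed -1 <= 0)
Earliest collision: t=4 between 0 and 1

Answer: 4 0 1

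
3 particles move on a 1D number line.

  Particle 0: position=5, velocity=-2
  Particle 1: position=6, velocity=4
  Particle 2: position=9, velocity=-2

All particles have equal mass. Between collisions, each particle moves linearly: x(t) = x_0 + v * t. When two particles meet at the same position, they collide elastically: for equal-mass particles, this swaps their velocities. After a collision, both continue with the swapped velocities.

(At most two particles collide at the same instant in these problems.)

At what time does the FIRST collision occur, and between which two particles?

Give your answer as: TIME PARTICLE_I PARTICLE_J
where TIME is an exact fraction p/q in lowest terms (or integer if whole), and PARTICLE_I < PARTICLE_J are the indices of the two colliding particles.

Answer: 1/2 1 2

Derivation:
Pair (0,1): pos 5,6 vel -2,4 -> not approaching (rel speed -6 <= 0)
Pair (1,2): pos 6,9 vel 4,-2 -> gap=3, closing at 6/unit, collide at t=1/2
Earliest collision: t=1/2 between 1 and 2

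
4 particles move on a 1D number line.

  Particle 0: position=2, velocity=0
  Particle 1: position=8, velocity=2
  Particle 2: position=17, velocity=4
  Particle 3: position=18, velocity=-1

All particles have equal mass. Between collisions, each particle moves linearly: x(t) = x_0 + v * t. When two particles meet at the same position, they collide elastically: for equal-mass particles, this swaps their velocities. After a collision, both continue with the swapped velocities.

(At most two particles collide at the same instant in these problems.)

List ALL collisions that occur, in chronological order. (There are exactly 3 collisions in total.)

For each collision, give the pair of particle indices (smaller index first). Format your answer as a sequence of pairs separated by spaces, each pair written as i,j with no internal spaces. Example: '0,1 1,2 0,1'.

Collision at t=1/5: particles 2 and 3 swap velocities; positions: p0=2 p1=42/5 p2=89/5 p3=89/5; velocities now: v0=0 v1=2 v2=-1 v3=4
Collision at t=10/3: particles 1 and 2 swap velocities; positions: p0=2 p1=44/3 p2=44/3 p3=91/3; velocities now: v0=0 v1=-1 v2=2 v3=4
Collision at t=16: particles 0 and 1 swap velocities; positions: p0=2 p1=2 p2=40 p3=81; velocities now: v0=-1 v1=0 v2=2 v3=4

Answer: 2,3 1,2 0,1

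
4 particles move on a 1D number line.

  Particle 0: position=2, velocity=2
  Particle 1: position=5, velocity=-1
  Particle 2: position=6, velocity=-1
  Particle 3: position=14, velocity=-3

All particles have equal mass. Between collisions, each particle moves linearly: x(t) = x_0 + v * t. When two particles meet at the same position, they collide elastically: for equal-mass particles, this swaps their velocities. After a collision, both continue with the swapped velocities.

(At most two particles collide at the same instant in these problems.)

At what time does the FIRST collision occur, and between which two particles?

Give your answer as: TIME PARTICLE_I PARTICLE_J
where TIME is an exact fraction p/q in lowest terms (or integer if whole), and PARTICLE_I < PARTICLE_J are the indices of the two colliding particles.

Answer: 1 0 1

Derivation:
Pair (0,1): pos 2,5 vel 2,-1 -> gap=3, closing at 3/unit, collide at t=1
Pair (1,2): pos 5,6 vel -1,-1 -> not approaching (rel speed 0 <= 0)
Pair (2,3): pos 6,14 vel -1,-3 -> gap=8, closing at 2/unit, collide at t=4
Earliest collision: t=1 between 0 and 1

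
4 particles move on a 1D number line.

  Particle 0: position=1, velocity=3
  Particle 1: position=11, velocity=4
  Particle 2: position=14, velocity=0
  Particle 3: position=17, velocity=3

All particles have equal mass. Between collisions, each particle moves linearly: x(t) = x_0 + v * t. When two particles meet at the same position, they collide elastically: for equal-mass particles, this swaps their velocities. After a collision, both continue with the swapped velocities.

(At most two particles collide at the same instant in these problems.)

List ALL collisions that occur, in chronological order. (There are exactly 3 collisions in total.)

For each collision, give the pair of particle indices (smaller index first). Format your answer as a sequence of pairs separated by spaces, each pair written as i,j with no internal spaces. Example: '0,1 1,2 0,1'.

Answer: 1,2 0,1 2,3

Derivation:
Collision at t=3/4: particles 1 and 2 swap velocities; positions: p0=13/4 p1=14 p2=14 p3=77/4; velocities now: v0=3 v1=0 v2=4 v3=3
Collision at t=13/3: particles 0 and 1 swap velocities; positions: p0=14 p1=14 p2=85/3 p3=30; velocities now: v0=0 v1=3 v2=4 v3=3
Collision at t=6: particles 2 and 3 swap velocities; positions: p0=14 p1=19 p2=35 p3=35; velocities now: v0=0 v1=3 v2=3 v3=4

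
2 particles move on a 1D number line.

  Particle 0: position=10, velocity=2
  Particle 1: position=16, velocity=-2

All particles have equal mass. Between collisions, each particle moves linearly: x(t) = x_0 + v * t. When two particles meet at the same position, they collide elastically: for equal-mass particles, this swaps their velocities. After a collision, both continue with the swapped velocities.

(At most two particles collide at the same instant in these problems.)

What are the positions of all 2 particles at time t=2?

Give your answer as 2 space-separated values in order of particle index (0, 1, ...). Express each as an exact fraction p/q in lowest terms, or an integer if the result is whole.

Collision at t=3/2: particles 0 and 1 swap velocities; positions: p0=13 p1=13; velocities now: v0=-2 v1=2
Advance to t=2 (no further collisions before then); velocities: v0=-2 v1=2; positions = 12 14

Answer: 12 14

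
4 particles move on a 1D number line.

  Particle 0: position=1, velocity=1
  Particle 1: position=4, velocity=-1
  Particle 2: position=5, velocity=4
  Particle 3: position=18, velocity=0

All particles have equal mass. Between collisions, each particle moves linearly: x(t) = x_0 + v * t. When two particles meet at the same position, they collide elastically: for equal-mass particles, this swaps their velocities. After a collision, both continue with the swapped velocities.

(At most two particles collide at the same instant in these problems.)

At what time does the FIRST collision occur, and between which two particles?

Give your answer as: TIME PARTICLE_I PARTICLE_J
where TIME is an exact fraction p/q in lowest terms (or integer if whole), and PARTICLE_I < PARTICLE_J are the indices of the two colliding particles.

Pair (0,1): pos 1,4 vel 1,-1 -> gap=3, closing at 2/unit, collide at t=3/2
Pair (1,2): pos 4,5 vel -1,4 -> not approaching (rel speed -5 <= 0)
Pair (2,3): pos 5,18 vel 4,0 -> gap=13, closing at 4/unit, collide at t=13/4
Earliest collision: t=3/2 between 0 and 1

Answer: 3/2 0 1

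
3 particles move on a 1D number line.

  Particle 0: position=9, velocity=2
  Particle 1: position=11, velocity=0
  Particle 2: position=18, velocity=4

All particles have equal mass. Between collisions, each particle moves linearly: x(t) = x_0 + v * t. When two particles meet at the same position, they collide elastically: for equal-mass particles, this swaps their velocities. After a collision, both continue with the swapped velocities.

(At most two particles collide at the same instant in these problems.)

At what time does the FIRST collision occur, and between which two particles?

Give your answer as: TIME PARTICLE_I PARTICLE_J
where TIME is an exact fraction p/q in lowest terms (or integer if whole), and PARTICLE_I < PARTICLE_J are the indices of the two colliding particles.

Answer: 1 0 1

Derivation:
Pair (0,1): pos 9,11 vel 2,0 -> gap=2, closing at 2/unit, collide at t=1
Pair (1,2): pos 11,18 vel 0,4 -> not approaching (rel speed -4 <= 0)
Earliest collision: t=1 between 0 and 1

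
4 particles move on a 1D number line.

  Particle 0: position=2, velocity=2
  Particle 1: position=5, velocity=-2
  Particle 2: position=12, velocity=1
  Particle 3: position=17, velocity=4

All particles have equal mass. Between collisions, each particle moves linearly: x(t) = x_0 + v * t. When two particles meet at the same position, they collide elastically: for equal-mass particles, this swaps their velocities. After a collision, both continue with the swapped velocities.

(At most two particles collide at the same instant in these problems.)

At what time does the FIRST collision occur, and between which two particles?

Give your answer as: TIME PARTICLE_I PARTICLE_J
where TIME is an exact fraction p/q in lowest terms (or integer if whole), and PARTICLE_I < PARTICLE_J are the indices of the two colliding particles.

Pair (0,1): pos 2,5 vel 2,-2 -> gap=3, closing at 4/unit, collide at t=3/4
Pair (1,2): pos 5,12 vel -2,1 -> not approaching (rel speed -3 <= 0)
Pair (2,3): pos 12,17 vel 1,4 -> not approaching (rel speed -3 <= 0)
Earliest collision: t=3/4 between 0 and 1

Answer: 3/4 0 1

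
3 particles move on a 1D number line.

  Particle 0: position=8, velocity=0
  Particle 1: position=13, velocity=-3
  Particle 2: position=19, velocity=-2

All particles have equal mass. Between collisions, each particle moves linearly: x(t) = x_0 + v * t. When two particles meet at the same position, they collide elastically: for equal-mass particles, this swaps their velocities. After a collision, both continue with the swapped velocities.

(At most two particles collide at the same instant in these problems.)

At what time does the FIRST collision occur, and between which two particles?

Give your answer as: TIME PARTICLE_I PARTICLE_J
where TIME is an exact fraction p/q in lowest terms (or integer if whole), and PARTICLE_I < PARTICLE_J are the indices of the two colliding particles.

Pair (0,1): pos 8,13 vel 0,-3 -> gap=5, closing at 3/unit, collide at t=5/3
Pair (1,2): pos 13,19 vel -3,-2 -> not approaching (rel speed -1 <= 0)
Earliest collision: t=5/3 between 0 and 1

Answer: 5/3 0 1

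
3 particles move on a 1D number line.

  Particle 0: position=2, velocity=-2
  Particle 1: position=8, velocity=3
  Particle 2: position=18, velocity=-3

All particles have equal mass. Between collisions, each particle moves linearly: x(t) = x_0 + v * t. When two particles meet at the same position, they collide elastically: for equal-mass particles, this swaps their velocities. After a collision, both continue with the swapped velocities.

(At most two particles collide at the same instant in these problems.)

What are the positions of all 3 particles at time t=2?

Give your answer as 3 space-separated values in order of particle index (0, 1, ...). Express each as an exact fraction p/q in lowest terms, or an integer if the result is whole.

Collision at t=5/3: particles 1 and 2 swap velocities; positions: p0=-4/3 p1=13 p2=13; velocities now: v0=-2 v1=-3 v2=3
Advance to t=2 (no further collisions before then); velocities: v0=-2 v1=-3 v2=3; positions = -2 12 14

Answer: -2 12 14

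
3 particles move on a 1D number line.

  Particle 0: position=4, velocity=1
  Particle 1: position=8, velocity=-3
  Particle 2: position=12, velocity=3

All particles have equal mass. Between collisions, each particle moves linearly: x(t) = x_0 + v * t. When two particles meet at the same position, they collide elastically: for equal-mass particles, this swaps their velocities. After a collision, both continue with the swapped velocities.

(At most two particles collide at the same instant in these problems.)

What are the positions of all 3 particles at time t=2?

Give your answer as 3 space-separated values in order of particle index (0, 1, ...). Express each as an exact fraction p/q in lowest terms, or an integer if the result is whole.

Answer: 2 6 18

Derivation:
Collision at t=1: particles 0 and 1 swap velocities; positions: p0=5 p1=5 p2=15; velocities now: v0=-3 v1=1 v2=3
Advance to t=2 (no further collisions before then); velocities: v0=-3 v1=1 v2=3; positions = 2 6 18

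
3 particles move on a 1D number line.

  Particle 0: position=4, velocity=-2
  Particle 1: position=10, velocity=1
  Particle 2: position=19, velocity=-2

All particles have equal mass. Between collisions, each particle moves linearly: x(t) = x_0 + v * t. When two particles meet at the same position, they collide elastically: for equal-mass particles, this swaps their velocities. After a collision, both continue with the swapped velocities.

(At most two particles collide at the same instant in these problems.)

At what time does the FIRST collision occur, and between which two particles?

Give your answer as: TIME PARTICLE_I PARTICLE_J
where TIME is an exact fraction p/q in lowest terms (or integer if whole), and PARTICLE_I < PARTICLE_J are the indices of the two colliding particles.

Answer: 3 1 2

Derivation:
Pair (0,1): pos 4,10 vel -2,1 -> not approaching (rel speed -3 <= 0)
Pair (1,2): pos 10,19 vel 1,-2 -> gap=9, closing at 3/unit, collide at t=3
Earliest collision: t=3 between 1 and 2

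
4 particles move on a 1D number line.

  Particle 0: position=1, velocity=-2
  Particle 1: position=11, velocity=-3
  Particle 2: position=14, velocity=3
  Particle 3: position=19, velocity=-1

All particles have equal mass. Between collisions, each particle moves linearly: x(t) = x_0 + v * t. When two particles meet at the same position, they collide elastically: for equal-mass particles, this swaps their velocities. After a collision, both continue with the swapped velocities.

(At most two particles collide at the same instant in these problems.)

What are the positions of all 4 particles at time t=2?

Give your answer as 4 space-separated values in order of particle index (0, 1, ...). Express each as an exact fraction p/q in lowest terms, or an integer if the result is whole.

Answer: -3 5 17 20

Derivation:
Collision at t=5/4: particles 2 and 3 swap velocities; positions: p0=-3/2 p1=29/4 p2=71/4 p3=71/4; velocities now: v0=-2 v1=-3 v2=-1 v3=3
Advance to t=2 (no further collisions before then); velocities: v0=-2 v1=-3 v2=-1 v3=3; positions = -3 5 17 20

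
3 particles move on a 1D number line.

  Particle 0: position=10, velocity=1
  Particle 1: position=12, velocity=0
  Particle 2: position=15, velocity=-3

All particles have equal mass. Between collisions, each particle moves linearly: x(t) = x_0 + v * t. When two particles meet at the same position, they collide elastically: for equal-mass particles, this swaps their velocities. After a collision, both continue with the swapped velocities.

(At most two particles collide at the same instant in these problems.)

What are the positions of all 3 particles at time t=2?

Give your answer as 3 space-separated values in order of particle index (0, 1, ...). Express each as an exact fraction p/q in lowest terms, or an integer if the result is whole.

Answer: 9 12 12

Derivation:
Collision at t=1: particles 1 and 2 swap velocities; positions: p0=11 p1=12 p2=12; velocities now: v0=1 v1=-3 v2=0
Collision at t=5/4: particles 0 and 1 swap velocities; positions: p0=45/4 p1=45/4 p2=12; velocities now: v0=-3 v1=1 v2=0
Collision at t=2: particles 1 and 2 swap velocities; positions: p0=9 p1=12 p2=12; velocities now: v0=-3 v1=0 v2=1
Advance to t=2 (no further collisions before then); velocities: v0=-3 v1=0 v2=1; positions = 9 12 12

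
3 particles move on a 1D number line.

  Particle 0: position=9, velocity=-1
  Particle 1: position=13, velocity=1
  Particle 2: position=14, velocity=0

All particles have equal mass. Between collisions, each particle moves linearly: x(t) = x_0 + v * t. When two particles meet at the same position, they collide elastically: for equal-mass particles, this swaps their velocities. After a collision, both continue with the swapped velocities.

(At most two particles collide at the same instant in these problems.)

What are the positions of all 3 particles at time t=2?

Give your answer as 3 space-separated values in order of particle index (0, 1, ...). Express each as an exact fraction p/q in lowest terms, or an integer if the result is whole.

Collision at t=1: particles 1 and 2 swap velocities; positions: p0=8 p1=14 p2=14; velocities now: v0=-1 v1=0 v2=1
Advance to t=2 (no further collisions before then); velocities: v0=-1 v1=0 v2=1; positions = 7 14 15

Answer: 7 14 15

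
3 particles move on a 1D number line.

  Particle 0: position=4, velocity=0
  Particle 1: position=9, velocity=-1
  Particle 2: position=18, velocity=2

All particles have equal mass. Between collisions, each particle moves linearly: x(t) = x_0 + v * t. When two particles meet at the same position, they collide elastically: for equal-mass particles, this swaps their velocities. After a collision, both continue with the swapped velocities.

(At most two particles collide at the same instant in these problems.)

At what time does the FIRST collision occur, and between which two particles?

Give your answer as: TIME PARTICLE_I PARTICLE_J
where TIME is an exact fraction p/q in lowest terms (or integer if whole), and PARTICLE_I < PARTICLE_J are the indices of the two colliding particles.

Pair (0,1): pos 4,9 vel 0,-1 -> gap=5, closing at 1/unit, collide at t=5
Pair (1,2): pos 9,18 vel -1,2 -> not approaching (rel speed -3 <= 0)
Earliest collision: t=5 between 0 and 1

Answer: 5 0 1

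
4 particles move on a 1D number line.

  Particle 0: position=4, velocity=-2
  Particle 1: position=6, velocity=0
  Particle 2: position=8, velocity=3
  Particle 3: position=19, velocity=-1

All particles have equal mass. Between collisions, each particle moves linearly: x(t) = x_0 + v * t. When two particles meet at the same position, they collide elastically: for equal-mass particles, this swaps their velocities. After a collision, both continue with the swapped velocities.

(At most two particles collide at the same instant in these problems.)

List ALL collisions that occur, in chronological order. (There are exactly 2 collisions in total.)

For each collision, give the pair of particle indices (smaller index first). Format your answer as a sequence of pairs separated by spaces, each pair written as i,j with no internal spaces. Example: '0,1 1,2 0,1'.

Answer: 2,3 1,2

Derivation:
Collision at t=11/4: particles 2 and 3 swap velocities; positions: p0=-3/2 p1=6 p2=65/4 p3=65/4; velocities now: v0=-2 v1=0 v2=-1 v3=3
Collision at t=13: particles 1 and 2 swap velocities; positions: p0=-22 p1=6 p2=6 p3=47; velocities now: v0=-2 v1=-1 v2=0 v3=3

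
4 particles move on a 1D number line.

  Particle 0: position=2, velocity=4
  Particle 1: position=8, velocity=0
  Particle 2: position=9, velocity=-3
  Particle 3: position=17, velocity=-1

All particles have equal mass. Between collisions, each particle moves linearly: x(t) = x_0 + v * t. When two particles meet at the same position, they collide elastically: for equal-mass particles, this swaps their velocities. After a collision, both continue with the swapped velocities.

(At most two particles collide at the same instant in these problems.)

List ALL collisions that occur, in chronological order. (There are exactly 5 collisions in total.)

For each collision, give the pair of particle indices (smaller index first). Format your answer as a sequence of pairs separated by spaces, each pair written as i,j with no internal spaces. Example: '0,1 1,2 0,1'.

Answer: 1,2 0,1 1,2 2,3 1,2

Derivation:
Collision at t=1/3: particles 1 and 2 swap velocities; positions: p0=10/3 p1=8 p2=8 p3=50/3; velocities now: v0=4 v1=-3 v2=0 v3=-1
Collision at t=1: particles 0 and 1 swap velocities; positions: p0=6 p1=6 p2=8 p3=16; velocities now: v0=-3 v1=4 v2=0 v3=-1
Collision at t=3/2: particles 1 and 2 swap velocities; positions: p0=9/2 p1=8 p2=8 p3=31/2; velocities now: v0=-3 v1=0 v2=4 v3=-1
Collision at t=3: particles 2 and 3 swap velocities; positions: p0=0 p1=8 p2=14 p3=14; velocities now: v0=-3 v1=0 v2=-1 v3=4
Collision at t=9: particles 1 and 2 swap velocities; positions: p0=-18 p1=8 p2=8 p3=38; velocities now: v0=-3 v1=-1 v2=0 v3=4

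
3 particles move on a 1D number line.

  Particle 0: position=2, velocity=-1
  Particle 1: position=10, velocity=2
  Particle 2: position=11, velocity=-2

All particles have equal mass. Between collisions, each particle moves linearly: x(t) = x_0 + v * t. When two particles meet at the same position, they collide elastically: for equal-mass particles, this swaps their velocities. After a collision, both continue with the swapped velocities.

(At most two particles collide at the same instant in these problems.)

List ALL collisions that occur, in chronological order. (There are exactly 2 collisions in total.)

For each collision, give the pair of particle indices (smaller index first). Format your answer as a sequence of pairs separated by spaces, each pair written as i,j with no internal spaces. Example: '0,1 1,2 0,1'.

Answer: 1,2 0,1

Derivation:
Collision at t=1/4: particles 1 and 2 swap velocities; positions: p0=7/4 p1=21/2 p2=21/2; velocities now: v0=-1 v1=-2 v2=2
Collision at t=9: particles 0 and 1 swap velocities; positions: p0=-7 p1=-7 p2=28; velocities now: v0=-2 v1=-1 v2=2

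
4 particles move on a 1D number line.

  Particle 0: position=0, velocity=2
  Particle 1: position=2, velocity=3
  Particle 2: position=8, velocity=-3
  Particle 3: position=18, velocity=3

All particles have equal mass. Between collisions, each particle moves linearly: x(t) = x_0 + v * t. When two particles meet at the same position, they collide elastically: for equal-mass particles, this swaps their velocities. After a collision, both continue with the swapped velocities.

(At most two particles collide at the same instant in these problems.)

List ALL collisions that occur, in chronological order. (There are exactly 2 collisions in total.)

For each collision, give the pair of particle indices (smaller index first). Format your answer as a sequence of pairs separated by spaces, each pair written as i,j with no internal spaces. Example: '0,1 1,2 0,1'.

Answer: 1,2 0,1

Derivation:
Collision at t=1: particles 1 and 2 swap velocities; positions: p0=2 p1=5 p2=5 p3=21; velocities now: v0=2 v1=-3 v2=3 v3=3
Collision at t=8/5: particles 0 and 1 swap velocities; positions: p0=16/5 p1=16/5 p2=34/5 p3=114/5; velocities now: v0=-3 v1=2 v2=3 v3=3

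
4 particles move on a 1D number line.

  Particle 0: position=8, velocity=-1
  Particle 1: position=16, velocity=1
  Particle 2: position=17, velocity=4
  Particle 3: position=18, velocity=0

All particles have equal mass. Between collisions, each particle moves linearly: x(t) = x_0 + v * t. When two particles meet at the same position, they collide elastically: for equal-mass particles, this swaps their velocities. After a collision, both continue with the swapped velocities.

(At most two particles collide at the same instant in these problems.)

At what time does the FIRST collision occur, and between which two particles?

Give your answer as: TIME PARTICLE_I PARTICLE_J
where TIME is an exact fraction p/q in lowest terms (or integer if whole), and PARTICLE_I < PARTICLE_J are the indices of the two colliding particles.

Pair (0,1): pos 8,16 vel -1,1 -> not approaching (rel speed -2 <= 0)
Pair (1,2): pos 16,17 vel 1,4 -> not approaching (rel speed -3 <= 0)
Pair (2,3): pos 17,18 vel 4,0 -> gap=1, closing at 4/unit, collide at t=1/4
Earliest collision: t=1/4 between 2 and 3

Answer: 1/4 2 3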